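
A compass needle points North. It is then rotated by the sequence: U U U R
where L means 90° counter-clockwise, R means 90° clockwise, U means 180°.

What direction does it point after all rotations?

Answer: Final heading: West

Derivation:
Start: North
  U (U-turn (180°)) -> South
  U (U-turn (180°)) -> North
  U (U-turn (180°)) -> South
  R (right (90° clockwise)) -> West
Final: West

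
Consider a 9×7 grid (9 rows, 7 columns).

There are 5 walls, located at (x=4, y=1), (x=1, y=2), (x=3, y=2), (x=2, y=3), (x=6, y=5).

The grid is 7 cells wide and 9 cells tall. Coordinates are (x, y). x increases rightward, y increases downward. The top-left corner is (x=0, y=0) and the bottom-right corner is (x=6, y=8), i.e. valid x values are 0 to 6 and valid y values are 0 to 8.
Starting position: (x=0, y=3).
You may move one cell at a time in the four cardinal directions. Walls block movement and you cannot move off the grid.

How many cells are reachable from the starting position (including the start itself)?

Answer: Reachable cells: 58

Derivation:
BFS flood-fill from (x=0, y=3):
  Distance 0: (x=0, y=3)
  Distance 1: (x=0, y=2), (x=1, y=3), (x=0, y=4)
  Distance 2: (x=0, y=1), (x=1, y=4), (x=0, y=5)
  Distance 3: (x=0, y=0), (x=1, y=1), (x=2, y=4), (x=1, y=5), (x=0, y=6)
  Distance 4: (x=1, y=0), (x=2, y=1), (x=3, y=4), (x=2, y=5), (x=1, y=6), (x=0, y=7)
  Distance 5: (x=2, y=0), (x=3, y=1), (x=2, y=2), (x=3, y=3), (x=4, y=4), (x=3, y=5), (x=2, y=6), (x=1, y=7), (x=0, y=8)
  Distance 6: (x=3, y=0), (x=4, y=3), (x=5, y=4), (x=4, y=5), (x=3, y=6), (x=2, y=7), (x=1, y=8)
  Distance 7: (x=4, y=0), (x=4, y=2), (x=5, y=3), (x=6, y=4), (x=5, y=5), (x=4, y=6), (x=3, y=7), (x=2, y=8)
  Distance 8: (x=5, y=0), (x=5, y=2), (x=6, y=3), (x=5, y=6), (x=4, y=7), (x=3, y=8)
  Distance 9: (x=6, y=0), (x=5, y=1), (x=6, y=2), (x=6, y=6), (x=5, y=7), (x=4, y=8)
  Distance 10: (x=6, y=1), (x=6, y=7), (x=5, y=8)
  Distance 11: (x=6, y=8)
Total reachable: 58 (grid has 58 open cells total)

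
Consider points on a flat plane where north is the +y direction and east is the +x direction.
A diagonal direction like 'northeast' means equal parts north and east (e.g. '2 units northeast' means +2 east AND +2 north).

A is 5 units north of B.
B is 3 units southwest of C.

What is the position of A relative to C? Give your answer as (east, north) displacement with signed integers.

Place C at the origin (east=0, north=0).
  B is 3 units southwest of C: delta (east=-3, north=-3); B at (east=-3, north=-3).
  A is 5 units north of B: delta (east=+0, north=+5); A at (east=-3, north=2).
Therefore A relative to C: (east=-3, north=2).

Answer: A is at (east=-3, north=2) relative to C.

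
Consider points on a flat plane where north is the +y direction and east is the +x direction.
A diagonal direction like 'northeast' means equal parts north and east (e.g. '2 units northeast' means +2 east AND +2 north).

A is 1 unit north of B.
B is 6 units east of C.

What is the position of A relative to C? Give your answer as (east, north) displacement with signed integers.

Answer: A is at (east=6, north=1) relative to C.

Derivation:
Place C at the origin (east=0, north=0).
  B is 6 units east of C: delta (east=+6, north=+0); B at (east=6, north=0).
  A is 1 unit north of B: delta (east=+0, north=+1); A at (east=6, north=1).
Therefore A relative to C: (east=6, north=1).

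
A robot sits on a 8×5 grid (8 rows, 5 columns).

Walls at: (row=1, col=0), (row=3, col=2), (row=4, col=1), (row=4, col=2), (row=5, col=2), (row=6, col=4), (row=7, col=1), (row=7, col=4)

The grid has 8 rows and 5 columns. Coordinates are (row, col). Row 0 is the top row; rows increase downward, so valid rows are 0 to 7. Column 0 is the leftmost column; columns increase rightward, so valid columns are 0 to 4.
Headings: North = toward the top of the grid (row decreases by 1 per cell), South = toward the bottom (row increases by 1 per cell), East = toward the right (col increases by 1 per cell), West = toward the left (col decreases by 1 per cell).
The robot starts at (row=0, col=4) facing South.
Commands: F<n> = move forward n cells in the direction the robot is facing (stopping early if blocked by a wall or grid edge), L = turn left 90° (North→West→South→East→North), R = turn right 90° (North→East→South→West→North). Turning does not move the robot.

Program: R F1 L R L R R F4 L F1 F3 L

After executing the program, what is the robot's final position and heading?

Answer: Final position: (row=0, col=0), facing South

Derivation:
Start: (row=0, col=4), facing South
  R: turn right, now facing West
  F1: move forward 1, now at (row=0, col=3)
  L: turn left, now facing South
  R: turn right, now facing West
  L: turn left, now facing South
  R: turn right, now facing West
  R: turn right, now facing North
  F4: move forward 0/4 (blocked), now at (row=0, col=3)
  L: turn left, now facing West
  F1: move forward 1, now at (row=0, col=2)
  F3: move forward 2/3 (blocked), now at (row=0, col=0)
  L: turn left, now facing South
Final: (row=0, col=0), facing South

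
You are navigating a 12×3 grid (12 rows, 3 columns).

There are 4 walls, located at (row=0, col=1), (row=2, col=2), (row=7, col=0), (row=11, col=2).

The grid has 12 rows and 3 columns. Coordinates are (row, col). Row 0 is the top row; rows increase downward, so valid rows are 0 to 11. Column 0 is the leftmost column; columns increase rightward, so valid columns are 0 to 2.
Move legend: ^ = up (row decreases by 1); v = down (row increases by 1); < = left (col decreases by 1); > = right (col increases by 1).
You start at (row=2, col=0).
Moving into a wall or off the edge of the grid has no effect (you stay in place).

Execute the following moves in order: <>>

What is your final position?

Start: (row=2, col=0)
  < (left): blocked, stay at (row=2, col=0)
  > (right): (row=2, col=0) -> (row=2, col=1)
  > (right): blocked, stay at (row=2, col=1)
Final: (row=2, col=1)

Answer: Final position: (row=2, col=1)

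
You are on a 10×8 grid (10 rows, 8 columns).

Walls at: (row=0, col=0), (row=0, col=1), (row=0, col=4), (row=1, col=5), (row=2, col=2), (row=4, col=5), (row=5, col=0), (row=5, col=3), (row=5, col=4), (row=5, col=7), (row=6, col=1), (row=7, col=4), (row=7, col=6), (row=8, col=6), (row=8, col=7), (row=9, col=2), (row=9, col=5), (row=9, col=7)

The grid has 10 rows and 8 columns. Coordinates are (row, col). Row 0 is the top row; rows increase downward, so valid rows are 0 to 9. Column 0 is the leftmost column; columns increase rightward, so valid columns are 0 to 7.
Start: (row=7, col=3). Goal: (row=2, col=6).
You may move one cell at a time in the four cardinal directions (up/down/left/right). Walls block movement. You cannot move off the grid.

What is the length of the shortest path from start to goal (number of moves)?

BFS from (row=7, col=3) until reaching (row=2, col=6):
  Distance 0: (row=7, col=3)
  Distance 1: (row=6, col=3), (row=7, col=2), (row=8, col=3)
  Distance 2: (row=6, col=2), (row=6, col=4), (row=7, col=1), (row=8, col=2), (row=8, col=4), (row=9, col=3)
  Distance 3: (row=5, col=2), (row=6, col=5), (row=7, col=0), (row=8, col=1), (row=8, col=5), (row=9, col=4)
  Distance 4: (row=4, col=2), (row=5, col=1), (row=5, col=5), (row=6, col=0), (row=6, col=6), (row=7, col=5), (row=8, col=0), (row=9, col=1)
  Distance 5: (row=3, col=2), (row=4, col=1), (row=4, col=3), (row=5, col=6), (row=6, col=7), (row=9, col=0)
  Distance 6: (row=3, col=1), (row=3, col=3), (row=4, col=0), (row=4, col=4), (row=4, col=6), (row=7, col=7)
  Distance 7: (row=2, col=1), (row=2, col=3), (row=3, col=0), (row=3, col=4), (row=3, col=6), (row=4, col=7)
  Distance 8: (row=1, col=1), (row=1, col=3), (row=2, col=0), (row=2, col=4), (row=2, col=6), (row=3, col=5), (row=3, col=7)  <- goal reached here
One shortest path (8 moves): (row=7, col=3) -> (row=6, col=3) -> (row=6, col=4) -> (row=6, col=5) -> (row=6, col=6) -> (row=5, col=6) -> (row=4, col=6) -> (row=3, col=6) -> (row=2, col=6)

Answer: Shortest path length: 8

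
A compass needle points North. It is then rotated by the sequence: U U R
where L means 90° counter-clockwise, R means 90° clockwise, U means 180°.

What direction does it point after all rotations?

Answer: Final heading: East

Derivation:
Start: North
  U (U-turn (180°)) -> South
  U (U-turn (180°)) -> North
  R (right (90° clockwise)) -> East
Final: East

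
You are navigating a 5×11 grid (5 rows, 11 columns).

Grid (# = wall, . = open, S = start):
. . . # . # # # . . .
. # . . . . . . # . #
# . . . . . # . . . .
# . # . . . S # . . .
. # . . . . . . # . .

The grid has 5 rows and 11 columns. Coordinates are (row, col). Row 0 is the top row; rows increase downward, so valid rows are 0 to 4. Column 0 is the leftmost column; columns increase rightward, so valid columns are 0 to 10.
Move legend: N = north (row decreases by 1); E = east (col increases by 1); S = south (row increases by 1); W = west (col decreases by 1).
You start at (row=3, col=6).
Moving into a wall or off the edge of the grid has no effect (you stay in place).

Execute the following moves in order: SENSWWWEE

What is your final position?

Answer: Final position: (row=4, col=6)

Derivation:
Start: (row=3, col=6)
  S (south): (row=3, col=6) -> (row=4, col=6)
  E (east): (row=4, col=6) -> (row=4, col=7)
  N (north): blocked, stay at (row=4, col=7)
  S (south): blocked, stay at (row=4, col=7)
  W (west): (row=4, col=7) -> (row=4, col=6)
  W (west): (row=4, col=6) -> (row=4, col=5)
  W (west): (row=4, col=5) -> (row=4, col=4)
  E (east): (row=4, col=4) -> (row=4, col=5)
  E (east): (row=4, col=5) -> (row=4, col=6)
Final: (row=4, col=6)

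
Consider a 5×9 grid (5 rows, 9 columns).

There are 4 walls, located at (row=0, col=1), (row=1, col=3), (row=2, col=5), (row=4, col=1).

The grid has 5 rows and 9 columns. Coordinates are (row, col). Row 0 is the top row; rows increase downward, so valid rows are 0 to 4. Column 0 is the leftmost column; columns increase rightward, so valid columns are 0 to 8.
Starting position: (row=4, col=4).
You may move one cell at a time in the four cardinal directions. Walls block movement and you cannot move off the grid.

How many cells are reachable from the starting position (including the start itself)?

BFS flood-fill from (row=4, col=4):
  Distance 0: (row=4, col=4)
  Distance 1: (row=3, col=4), (row=4, col=3), (row=4, col=5)
  Distance 2: (row=2, col=4), (row=3, col=3), (row=3, col=5), (row=4, col=2), (row=4, col=6)
  Distance 3: (row=1, col=4), (row=2, col=3), (row=3, col=2), (row=3, col=6), (row=4, col=7)
  Distance 4: (row=0, col=4), (row=1, col=5), (row=2, col=2), (row=2, col=6), (row=3, col=1), (row=3, col=7), (row=4, col=8)
  Distance 5: (row=0, col=3), (row=0, col=5), (row=1, col=2), (row=1, col=6), (row=2, col=1), (row=2, col=7), (row=3, col=0), (row=3, col=8)
  Distance 6: (row=0, col=2), (row=0, col=6), (row=1, col=1), (row=1, col=7), (row=2, col=0), (row=2, col=8), (row=4, col=0)
  Distance 7: (row=0, col=7), (row=1, col=0), (row=1, col=8)
  Distance 8: (row=0, col=0), (row=0, col=8)
Total reachable: 41 (grid has 41 open cells total)

Answer: Reachable cells: 41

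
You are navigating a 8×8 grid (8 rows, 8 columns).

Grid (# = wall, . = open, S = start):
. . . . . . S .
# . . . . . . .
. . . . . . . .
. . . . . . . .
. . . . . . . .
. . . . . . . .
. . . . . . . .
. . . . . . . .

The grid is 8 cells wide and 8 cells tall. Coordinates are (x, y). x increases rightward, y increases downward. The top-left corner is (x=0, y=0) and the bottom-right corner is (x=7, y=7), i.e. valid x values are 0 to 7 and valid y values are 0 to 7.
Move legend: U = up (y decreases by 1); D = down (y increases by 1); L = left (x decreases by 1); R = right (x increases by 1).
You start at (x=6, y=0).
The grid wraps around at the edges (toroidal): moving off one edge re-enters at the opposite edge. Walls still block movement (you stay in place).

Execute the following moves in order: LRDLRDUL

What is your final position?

Answer: Final position: (x=5, y=1)

Derivation:
Start: (x=6, y=0)
  L (left): (x=6, y=0) -> (x=5, y=0)
  R (right): (x=5, y=0) -> (x=6, y=0)
  D (down): (x=6, y=0) -> (x=6, y=1)
  L (left): (x=6, y=1) -> (x=5, y=1)
  R (right): (x=5, y=1) -> (x=6, y=1)
  D (down): (x=6, y=1) -> (x=6, y=2)
  U (up): (x=6, y=2) -> (x=6, y=1)
  L (left): (x=6, y=1) -> (x=5, y=1)
Final: (x=5, y=1)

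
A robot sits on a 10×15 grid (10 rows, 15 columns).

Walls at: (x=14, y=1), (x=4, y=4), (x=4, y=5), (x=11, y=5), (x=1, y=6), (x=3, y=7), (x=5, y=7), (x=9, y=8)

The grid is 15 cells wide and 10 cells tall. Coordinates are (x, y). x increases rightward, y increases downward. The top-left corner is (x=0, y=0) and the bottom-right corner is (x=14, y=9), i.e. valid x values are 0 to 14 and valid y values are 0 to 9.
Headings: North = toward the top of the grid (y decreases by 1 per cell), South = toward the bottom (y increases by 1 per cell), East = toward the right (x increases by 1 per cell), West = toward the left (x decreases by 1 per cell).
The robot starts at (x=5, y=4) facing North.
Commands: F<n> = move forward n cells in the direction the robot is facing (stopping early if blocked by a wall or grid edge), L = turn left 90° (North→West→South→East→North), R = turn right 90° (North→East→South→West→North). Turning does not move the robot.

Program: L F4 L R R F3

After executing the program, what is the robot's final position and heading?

Answer: Final position: (x=5, y=1), facing North

Derivation:
Start: (x=5, y=4), facing North
  L: turn left, now facing West
  F4: move forward 0/4 (blocked), now at (x=5, y=4)
  L: turn left, now facing South
  R: turn right, now facing West
  R: turn right, now facing North
  F3: move forward 3, now at (x=5, y=1)
Final: (x=5, y=1), facing North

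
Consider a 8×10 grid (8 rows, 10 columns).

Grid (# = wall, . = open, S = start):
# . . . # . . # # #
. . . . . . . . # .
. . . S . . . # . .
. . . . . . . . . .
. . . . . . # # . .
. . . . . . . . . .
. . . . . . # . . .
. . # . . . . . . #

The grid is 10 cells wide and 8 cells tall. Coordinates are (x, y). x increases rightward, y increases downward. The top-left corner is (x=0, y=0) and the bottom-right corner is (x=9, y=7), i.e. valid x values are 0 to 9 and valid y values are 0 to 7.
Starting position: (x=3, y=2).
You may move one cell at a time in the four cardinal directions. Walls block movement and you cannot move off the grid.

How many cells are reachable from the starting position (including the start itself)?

BFS flood-fill from (x=3, y=2):
  Distance 0: (x=3, y=2)
  Distance 1: (x=3, y=1), (x=2, y=2), (x=4, y=2), (x=3, y=3)
  Distance 2: (x=3, y=0), (x=2, y=1), (x=4, y=1), (x=1, y=2), (x=5, y=2), (x=2, y=3), (x=4, y=3), (x=3, y=4)
  Distance 3: (x=2, y=0), (x=1, y=1), (x=5, y=1), (x=0, y=2), (x=6, y=2), (x=1, y=3), (x=5, y=3), (x=2, y=4), (x=4, y=4), (x=3, y=5)
  Distance 4: (x=1, y=0), (x=5, y=0), (x=0, y=1), (x=6, y=1), (x=0, y=3), (x=6, y=3), (x=1, y=4), (x=5, y=4), (x=2, y=5), (x=4, y=5), (x=3, y=6)
  Distance 5: (x=6, y=0), (x=7, y=1), (x=7, y=3), (x=0, y=4), (x=1, y=5), (x=5, y=5), (x=2, y=6), (x=4, y=6), (x=3, y=7)
  Distance 6: (x=8, y=3), (x=0, y=5), (x=6, y=5), (x=1, y=6), (x=5, y=6), (x=4, y=7)
  Distance 7: (x=8, y=2), (x=9, y=3), (x=8, y=4), (x=7, y=5), (x=0, y=6), (x=1, y=7), (x=5, y=7)
  Distance 8: (x=9, y=2), (x=9, y=4), (x=8, y=5), (x=7, y=6), (x=0, y=7), (x=6, y=7)
  Distance 9: (x=9, y=1), (x=9, y=5), (x=8, y=6), (x=7, y=7)
  Distance 10: (x=9, y=6), (x=8, y=7)
Total reachable: 68 (grid has 68 open cells total)

Answer: Reachable cells: 68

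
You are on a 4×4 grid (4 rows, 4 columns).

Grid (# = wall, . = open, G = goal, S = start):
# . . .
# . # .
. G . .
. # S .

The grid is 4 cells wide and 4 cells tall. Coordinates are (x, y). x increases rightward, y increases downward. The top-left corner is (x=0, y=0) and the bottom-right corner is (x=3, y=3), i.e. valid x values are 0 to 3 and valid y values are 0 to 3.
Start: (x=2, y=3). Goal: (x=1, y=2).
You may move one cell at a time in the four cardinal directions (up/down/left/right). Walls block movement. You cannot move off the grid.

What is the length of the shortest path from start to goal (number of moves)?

BFS from (x=2, y=3) until reaching (x=1, y=2):
  Distance 0: (x=2, y=3)
  Distance 1: (x=2, y=2), (x=3, y=3)
  Distance 2: (x=1, y=2), (x=3, y=2)  <- goal reached here
One shortest path (2 moves): (x=2, y=3) -> (x=2, y=2) -> (x=1, y=2)

Answer: Shortest path length: 2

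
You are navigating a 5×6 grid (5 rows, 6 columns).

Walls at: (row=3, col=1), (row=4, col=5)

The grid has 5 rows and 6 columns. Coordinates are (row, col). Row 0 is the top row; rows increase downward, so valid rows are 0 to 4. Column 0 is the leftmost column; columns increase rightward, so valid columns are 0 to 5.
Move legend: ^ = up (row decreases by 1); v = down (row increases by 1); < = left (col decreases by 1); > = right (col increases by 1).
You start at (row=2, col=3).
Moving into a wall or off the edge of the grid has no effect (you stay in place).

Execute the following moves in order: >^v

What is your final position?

Start: (row=2, col=3)
  > (right): (row=2, col=3) -> (row=2, col=4)
  ^ (up): (row=2, col=4) -> (row=1, col=4)
  v (down): (row=1, col=4) -> (row=2, col=4)
Final: (row=2, col=4)

Answer: Final position: (row=2, col=4)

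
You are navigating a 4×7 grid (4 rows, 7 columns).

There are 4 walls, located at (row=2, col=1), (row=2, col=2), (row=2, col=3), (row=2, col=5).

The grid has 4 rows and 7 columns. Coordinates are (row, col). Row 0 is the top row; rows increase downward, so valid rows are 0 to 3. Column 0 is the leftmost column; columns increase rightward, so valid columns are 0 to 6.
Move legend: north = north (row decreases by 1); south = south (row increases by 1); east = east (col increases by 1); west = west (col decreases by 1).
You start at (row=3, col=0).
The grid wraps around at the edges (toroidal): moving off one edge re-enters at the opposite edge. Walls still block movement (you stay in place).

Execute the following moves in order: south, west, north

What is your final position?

Start: (row=3, col=0)
  south (south): (row=3, col=0) -> (row=0, col=0)
  west (west): (row=0, col=0) -> (row=0, col=6)
  north (north): (row=0, col=6) -> (row=3, col=6)
Final: (row=3, col=6)

Answer: Final position: (row=3, col=6)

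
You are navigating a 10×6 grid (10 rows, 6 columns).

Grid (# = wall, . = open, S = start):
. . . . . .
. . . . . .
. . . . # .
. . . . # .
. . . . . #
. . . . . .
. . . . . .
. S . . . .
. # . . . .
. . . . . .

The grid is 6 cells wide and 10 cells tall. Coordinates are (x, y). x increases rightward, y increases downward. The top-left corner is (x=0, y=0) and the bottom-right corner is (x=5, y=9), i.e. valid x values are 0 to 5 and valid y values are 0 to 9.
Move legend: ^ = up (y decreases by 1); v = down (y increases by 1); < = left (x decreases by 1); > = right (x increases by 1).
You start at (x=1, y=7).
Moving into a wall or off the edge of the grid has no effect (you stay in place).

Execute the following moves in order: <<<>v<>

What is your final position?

Start: (x=1, y=7)
  < (left): (x=1, y=7) -> (x=0, y=7)
  < (left): blocked, stay at (x=0, y=7)
  < (left): blocked, stay at (x=0, y=7)
  > (right): (x=0, y=7) -> (x=1, y=7)
  v (down): blocked, stay at (x=1, y=7)
  < (left): (x=1, y=7) -> (x=0, y=7)
  > (right): (x=0, y=7) -> (x=1, y=7)
Final: (x=1, y=7)

Answer: Final position: (x=1, y=7)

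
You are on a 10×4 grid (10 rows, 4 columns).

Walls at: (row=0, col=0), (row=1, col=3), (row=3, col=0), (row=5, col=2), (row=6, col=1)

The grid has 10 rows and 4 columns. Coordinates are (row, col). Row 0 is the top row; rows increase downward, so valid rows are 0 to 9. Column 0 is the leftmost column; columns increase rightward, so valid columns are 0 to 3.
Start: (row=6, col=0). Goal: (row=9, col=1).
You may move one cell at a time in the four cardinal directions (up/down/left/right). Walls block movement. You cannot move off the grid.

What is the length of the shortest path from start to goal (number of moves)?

BFS from (row=6, col=0) until reaching (row=9, col=1):
  Distance 0: (row=6, col=0)
  Distance 1: (row=5, col=0), (row=7, col=0)
  Distance 2: (row=4, col=0), (row=5, col=1), (row=7, col=1), (row=8, col=0)
  Distance 3: (row=4, col=1), (row=7, col=2), (row=8, col=1), (row=9, col=0)
  Distance 4: (row=3, col=1), (row=4, col=2), (row=6, col=2), (row=7, col=3), (row=8, col=2), (row=9, col=1)  <- goal reached here
One shortest path (4 moves): (row=6, col=0) -> (row=7, col=0) -> (row=7, col=1) -> (row=8, col=1) -> (row=9, col=1)

Answer: Shortest path length: 4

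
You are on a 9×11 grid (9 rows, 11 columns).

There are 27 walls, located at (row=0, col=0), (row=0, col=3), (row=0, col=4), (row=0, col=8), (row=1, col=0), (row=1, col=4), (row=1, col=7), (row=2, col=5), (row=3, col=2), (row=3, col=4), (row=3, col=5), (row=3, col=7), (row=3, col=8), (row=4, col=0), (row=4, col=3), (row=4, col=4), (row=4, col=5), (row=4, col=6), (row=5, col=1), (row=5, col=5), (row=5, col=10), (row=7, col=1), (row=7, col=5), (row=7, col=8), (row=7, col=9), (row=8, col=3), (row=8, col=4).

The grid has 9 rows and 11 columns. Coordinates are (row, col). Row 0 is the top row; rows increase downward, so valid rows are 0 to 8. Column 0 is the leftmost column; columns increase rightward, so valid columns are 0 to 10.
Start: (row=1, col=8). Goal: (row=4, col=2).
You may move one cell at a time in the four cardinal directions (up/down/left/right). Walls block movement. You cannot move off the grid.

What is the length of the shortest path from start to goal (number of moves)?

BFS from (row=1, col=8) until reaching (row=4, col=2):
  Distance 0: (row=1, col=8)
  Distance 1: (row=1, col=9), (row=2, col=8)
  Distance 2: (row=0, col=9), (row=1, col=10), (row=2, col=7), (row=2, col=9)
  Distance 3: (row=0, col=10), (row=2, col=6), (row=2, col=10), (row=3, col=9)
  Distance 4: (row=1, col=6), (row=3, col=6), (row=3, col=10), (row=4, col=9)
  Distance 5: (row=0, col=6), (row=1, col=5), (row=4, col=8), (row=4, col=10), (row=5, col=9)
  Distance 6: (row=0, col=5), (row=0, col=7), (row=4, col=7), (row=5, col=8), (row=6, col=9)
  Distance 7: (row=5, col=7), (row=6, col=8), (row=6, col=10)
  Distance 8: (row=5, col=6), (row=6, col=7), (row=7, col=10)
  Distance 9: (row=6, col=6), (row=7, col=7), (row=8, col=10)
  Distance 10: (row=6, col=5), (row=7, col=6), (row=8, col=7), (row=8, col=9)
  Distance 11: (row=6, col=4), (row=8, col=6), (row=8, col=8)
  Distance 12: (row=5, col=4), (row=6, col=3), (row=7, col=4), (row=8, col=5)
  Distance 13: (row=5, col=3), (row=6, col=2), (row=7, col=3)
  Distance 14: (row=5, col=2), (row=6, col=1), (row=7, col=2)
  Distance 15: (row=4, col=2), (row=6, col=0), (row=8, col=2)  <- goal reached here
One shortest path (15 moves): (row=1, col=8) -> (row=1, col=9) -> (row=2, col=9) -> (row=3, col=9) -> (row=4, col=9) -> (row=4, col=8) -> (row=4, col=7) -> (row=5, col=7) -> (row=5, col=6) -> (row=6, col=6) -> (row=6, col=5) -> (row=6, col=4) -> (row=6, col=3) -> (row=6, col=2) -> (row=5, col=2) -> (row=4, col=2)

Answer: Shortest path length: 15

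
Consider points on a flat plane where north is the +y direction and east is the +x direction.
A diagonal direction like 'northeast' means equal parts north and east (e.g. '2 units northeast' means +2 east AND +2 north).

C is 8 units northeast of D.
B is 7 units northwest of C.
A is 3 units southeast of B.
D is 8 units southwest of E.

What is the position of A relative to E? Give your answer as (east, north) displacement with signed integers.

Place E at the origin (east=0, north=0).
  D is 8 units southwest of E: delta (east=-8, north=-8); D at (east=-8, north=-8).
  C is 8 units northeast of D: delta (east=+8, north=+8); C at (east=0, north=0).
  B is 7 units northwest of C: delta (east=-7, north=+7); B at (east=-7, north=7).
  A is 3 units southeast of B: delta (east=+3, north=-3); A at (east=-4, north=4).
Therefore A relative to E: (east=-4, north=4).

Answer: A is at (east=-4, north=4) relative to E.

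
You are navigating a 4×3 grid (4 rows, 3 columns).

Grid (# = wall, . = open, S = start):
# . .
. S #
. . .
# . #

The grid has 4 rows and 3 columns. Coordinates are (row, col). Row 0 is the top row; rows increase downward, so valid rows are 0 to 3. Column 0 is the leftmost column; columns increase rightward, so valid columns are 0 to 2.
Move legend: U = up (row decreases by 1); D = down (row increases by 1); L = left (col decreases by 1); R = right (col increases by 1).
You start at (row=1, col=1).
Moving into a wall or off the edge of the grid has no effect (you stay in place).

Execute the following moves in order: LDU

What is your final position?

Answer: Final position: (row=1, col=0)

Derivation:
Start: (row=1, col=1)
  L (left): (row=1, col=1) -> (row=1, col=0)
  D (down): (row=1, col=0) -> (row=2, col=0)
  U (up): (row=2, col=0) -> (row=1, col=0)
Final: (row=1, col=0)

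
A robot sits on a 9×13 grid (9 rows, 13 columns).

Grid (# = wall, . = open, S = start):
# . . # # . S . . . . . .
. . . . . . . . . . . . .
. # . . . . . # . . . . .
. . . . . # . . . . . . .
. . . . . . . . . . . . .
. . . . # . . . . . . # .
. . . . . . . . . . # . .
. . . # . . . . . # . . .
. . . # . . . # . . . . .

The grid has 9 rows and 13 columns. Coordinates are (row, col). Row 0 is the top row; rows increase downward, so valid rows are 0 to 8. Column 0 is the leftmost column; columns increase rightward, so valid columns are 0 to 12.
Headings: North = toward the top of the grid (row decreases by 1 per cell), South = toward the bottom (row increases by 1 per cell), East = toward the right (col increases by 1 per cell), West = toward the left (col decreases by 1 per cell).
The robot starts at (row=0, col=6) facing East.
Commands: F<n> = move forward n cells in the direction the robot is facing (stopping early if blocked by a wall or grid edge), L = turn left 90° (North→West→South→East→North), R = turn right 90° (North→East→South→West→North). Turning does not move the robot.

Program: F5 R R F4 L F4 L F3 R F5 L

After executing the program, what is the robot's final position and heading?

Start: (row=0, col=6), facing East
  F5: move forward 5, now at (row=0, col=11)
  R: turn right, now facing South
  R: turn right, now facing West
  F4: move forward 4, now at (row=0, col=7)
  L: turn left, now facing South
  F4: move forward 1/4 (blocked), now at (row=1, col=7)
  L: turn left, now facing East
  F3: move forward 3, now at (row=1, col=10)
  R: turn right, now facing South
  F5: move forward 4/5 (blocked), now at (row=5, col=10)
  L: turn left, now facing East
Final: (row=5, col=10), facing East

Answer: Final position: (row=5, col=10), facing East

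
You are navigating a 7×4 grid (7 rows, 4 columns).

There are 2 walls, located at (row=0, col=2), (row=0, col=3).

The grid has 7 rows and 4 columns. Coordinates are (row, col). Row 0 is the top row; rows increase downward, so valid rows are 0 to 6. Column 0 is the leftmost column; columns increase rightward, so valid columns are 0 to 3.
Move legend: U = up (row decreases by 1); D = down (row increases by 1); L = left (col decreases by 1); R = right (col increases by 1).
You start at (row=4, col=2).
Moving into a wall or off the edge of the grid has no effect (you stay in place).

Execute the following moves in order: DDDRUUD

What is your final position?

Start: (row=4, col=2)
  D (down): (row=4, col=2) -> (row=5, col=2)
  D (down): (row=5, col=2) -> (row=6, col=2)
  D (down): blocked, stay at (row=6, col=2)
  R (right): (row=6, col=2) -> (row=6, col=3)
  U (up): (row=6, col=3) -> (row=5, col=3)
  U (up): (row=5, col=3) -> (row=4, col=3)
  D (down): (row=4, col=3) -> (row=5, col=3)
Final: (row=5, col=3)

Answer: Final position: (row=5, col=3)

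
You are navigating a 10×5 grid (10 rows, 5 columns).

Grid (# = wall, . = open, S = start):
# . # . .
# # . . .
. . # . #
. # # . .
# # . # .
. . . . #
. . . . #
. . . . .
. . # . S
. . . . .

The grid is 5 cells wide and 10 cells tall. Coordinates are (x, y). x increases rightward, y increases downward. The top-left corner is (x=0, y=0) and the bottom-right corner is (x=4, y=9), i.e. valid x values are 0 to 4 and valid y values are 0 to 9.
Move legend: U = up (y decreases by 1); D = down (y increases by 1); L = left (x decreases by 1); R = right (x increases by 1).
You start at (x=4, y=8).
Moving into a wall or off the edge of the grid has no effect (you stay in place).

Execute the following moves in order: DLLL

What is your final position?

Start: (x=4, y=8)
  D (down): (x=4, y=8) -> (x=4, y=9)
  L (left): (x=4, y=9) -> (x=3, y=9)
  L (left): (x=3, y=9) -> (x=2, y=9)
  L (left): (x=2, y=9) -> (x=1, y=9)
Final: (x=1, y=9)

Answer: Final position: (x=1, y=9)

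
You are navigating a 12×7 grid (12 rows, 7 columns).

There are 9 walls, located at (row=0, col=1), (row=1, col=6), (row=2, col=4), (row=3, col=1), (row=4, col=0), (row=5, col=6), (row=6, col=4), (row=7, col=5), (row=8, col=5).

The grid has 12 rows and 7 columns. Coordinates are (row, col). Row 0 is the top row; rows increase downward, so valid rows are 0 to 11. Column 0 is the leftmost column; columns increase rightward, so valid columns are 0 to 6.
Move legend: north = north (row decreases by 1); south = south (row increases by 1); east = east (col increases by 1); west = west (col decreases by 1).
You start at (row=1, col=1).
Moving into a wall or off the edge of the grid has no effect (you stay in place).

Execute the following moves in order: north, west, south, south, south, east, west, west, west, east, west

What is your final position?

Start: (row=1, col=1)
  north (north): blocked, stay at (row=1, col=1)
  west (west): (row=1, col=1) -> (row=1, col=0)
  south (south): (row=1, col=0) -> (row=2, col=0)
  south (south): (row=2, col=0) -> (row=3, col=0)
  south (south): blocked, stay at (row=3, col=0)
  east (east): blocked, stay at (row=3, col=0)
  [×3]west (west): blocked, stay at (row=3, col=0)
  east (east): blocked, stay at (row=3, col=0)
  west (west): blocked, stay at (row=3, col=0)
Final: (row=3, col=0)

Answer: Final position: (row=3, col=0)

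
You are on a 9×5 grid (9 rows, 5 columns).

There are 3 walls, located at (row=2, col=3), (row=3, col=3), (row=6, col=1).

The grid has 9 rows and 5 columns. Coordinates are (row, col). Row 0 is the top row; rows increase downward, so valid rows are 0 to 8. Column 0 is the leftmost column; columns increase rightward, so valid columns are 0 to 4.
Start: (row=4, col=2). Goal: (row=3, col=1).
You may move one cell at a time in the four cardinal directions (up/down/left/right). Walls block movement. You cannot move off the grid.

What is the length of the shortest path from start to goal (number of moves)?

Answer: Shortest path length: 2

Derivation:
BFS from (row=4, col=2) until reaching (row=3, col=1):
  Distance 0: (row=4, col=2)
  Distance 1: (row=3, col=2), (row=4, col=1), (row=4, col=3), (row=5, col=2)
  Distance 2: (row=2, col=2), (row=3, col=1), (row=4, col=0), (row=4, col=4), (row=5, col=1), (row=5, col=3), (row=6, col=2)  <- goal reached here
One shortest path (2 moves): (row=4, col=2) -> (row=4, col=1) -> (row=3, col=1)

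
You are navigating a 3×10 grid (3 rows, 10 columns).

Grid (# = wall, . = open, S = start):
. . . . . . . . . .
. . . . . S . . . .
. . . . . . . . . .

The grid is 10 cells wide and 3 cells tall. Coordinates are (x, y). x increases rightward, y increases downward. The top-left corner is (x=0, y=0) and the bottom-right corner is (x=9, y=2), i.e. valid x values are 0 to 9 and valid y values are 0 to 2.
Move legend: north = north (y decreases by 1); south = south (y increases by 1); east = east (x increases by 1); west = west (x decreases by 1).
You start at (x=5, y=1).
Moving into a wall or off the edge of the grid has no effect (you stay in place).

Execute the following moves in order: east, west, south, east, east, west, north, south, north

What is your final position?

Answer: Final position: (x=6, y=1)

Derivation:
Start: (x=5, y=1)
  east (east): (x=5, y=1) -> (x=6, y=1)
  west (west): (x=6, y=1) -> (x=5, y=1)
  south (south): (x=5, y=1) -> (x=5, y=2)
  east (east): (x=5, y=2) -> (x=6, y=2)
  east (east): (x=6, y=2) -> (x=7, y=2)
  west (west): (x=7, y=2) -> (x=6, y=2)
  north (north): (x=6, y=2) -> (x=6, y=1)
  south (south): (x=6, y=1) -> (x=6, y=2)
  north (north): (x=6, y=2) -> (x=6, y=1)
Final: (x=6, y=1)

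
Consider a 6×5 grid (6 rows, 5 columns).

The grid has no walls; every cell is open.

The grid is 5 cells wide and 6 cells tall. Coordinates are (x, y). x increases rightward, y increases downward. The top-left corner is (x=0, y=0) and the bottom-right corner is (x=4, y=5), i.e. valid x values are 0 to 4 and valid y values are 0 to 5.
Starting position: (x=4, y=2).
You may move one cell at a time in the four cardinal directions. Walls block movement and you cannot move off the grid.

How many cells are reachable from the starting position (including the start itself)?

Answer: Reachable cells: 30

Derivation:
BFS flood-fill from (x=4, y=2):
  Distance 0: (x=4, y=2)
  Distance 1: (x=4, y=1), (x=3, y=2), (x=4, y=3)
  Distance 2: (x=4, y=0), (x=3, y=1), (x=2, y=2), (x=3, y=3), (x=4, y=4)
  Distance 3: (x=3, y=0), (x=2, y=1), (x=1, y=2), (x=2, y=3), (x=3, y=4), (x=4, y=5)
  Distance 4: (x=2, y=0), (x=1, y=1), (x=0, y=2), (x=1, y=3), (x=2, y=4), (x=3, y=5)
  Distance 5: (x=1, y=0), (x=0, y=1), (x=0, y=3), (x=1, y=4), (x=2, y=5)
  Distance 6: (x=0, y=0), (x=0, y=4), (x=1, y=5)
  Distance 7: (x=0, y=5)
Total reachable: 30 (grid has 30 open cells total)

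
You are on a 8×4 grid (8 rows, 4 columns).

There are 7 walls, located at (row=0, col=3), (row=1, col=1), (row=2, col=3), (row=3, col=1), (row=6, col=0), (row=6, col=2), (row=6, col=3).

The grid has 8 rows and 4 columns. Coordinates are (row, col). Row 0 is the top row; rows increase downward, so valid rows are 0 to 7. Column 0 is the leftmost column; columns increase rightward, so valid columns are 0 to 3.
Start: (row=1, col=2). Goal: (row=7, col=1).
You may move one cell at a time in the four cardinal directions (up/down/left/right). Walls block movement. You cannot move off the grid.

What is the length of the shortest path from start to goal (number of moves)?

BFS from (row=1, col=2) until reaching (row=7, col=1):
  Distance 0: (row=1, col=2)
  Distance 1: (row=0, col=2), (row=1, col=3), (row=2, col=2)
  Distance 2: (row=0, col=1), (row=2, col=1), (row=3, col=2)
  Distance 3: (row=0, col=0), (row=2, col=0), (row=3, col=3), (row=4, col=2)
  Distance 4: (row=1, col=0), (row=3, col=0), (row=4, col=1), (row=4, col=3), (row=5, col=2)
  Distance 5: (row=4, col=0), (row=5, col=1), (row=5, col=3)
  Distance 6: (row=5, col=0), (row=6, col=1)
  Distance 7: (row=7, col=1)  <- goal reached here
One shortest path (7 moves): (row=1, col=2) -> (row=2, col=2) -> (row=3, col=2) -> (row=4, col=2) -> (row=4, col=1) -> (row=5, col=1) -> (row=6, col=1) -> (row=7, col=1)

Answer: Shortest path length: 7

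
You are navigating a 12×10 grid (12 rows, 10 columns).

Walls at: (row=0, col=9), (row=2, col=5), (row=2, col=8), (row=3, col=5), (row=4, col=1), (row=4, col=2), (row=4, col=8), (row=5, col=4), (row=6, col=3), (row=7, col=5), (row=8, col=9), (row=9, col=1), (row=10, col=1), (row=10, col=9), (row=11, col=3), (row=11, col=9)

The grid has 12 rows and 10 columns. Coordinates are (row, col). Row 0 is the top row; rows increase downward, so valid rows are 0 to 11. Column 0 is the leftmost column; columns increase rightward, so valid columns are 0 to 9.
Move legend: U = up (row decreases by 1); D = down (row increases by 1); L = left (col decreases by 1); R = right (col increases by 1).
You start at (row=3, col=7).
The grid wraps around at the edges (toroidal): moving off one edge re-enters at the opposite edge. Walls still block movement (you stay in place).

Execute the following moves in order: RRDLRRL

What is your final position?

Answer: Final position: (row=4, col=9)

Derivation:
Start: (row=3, col=7)
  R (right): (row=3, col=7) -> (row=3, col=8)
  R (right): (row=3, col=8) -> (row=3, col=9)
  D (down): (row=3, col=9) -> (row=4, col=9)
  L (left): blocked, stay at (row=4, col=9)
  R (right): (row=4, col=9) -> (row=4, col=0)
  R (right): blocked, stay at (row=4, col=0)
  L (left): (row=4, col=0) -> (row=4, col=9)
Final: (row=4, col=9)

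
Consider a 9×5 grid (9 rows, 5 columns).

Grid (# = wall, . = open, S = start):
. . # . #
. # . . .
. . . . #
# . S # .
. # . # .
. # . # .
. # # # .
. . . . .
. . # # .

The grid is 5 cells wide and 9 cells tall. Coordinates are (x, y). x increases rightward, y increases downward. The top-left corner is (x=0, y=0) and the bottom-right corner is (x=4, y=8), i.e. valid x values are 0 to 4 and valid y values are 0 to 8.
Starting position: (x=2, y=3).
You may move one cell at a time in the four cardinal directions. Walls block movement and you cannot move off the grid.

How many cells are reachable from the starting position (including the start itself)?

BFS flood-fill from (x=2, y=3):
  Distance 0: (x=2, y=3)
  Distance 1: (x=2, y=2), (x=1, y=3), (x=2, y=4)
  Distance 2: (x=2, y=1), (x=1, y=2), (x=3, y=2), (x=2, y=5)
  Distance 3: (x=3, y=1), (x=0, y=2)
  Distance 4: (x=3, y=0), (x=0, y=1), (x=4, y=1)
  Distance 5: (x=0, y=0)
  Distance 6: (x=1, y=0)
Total reachable: 15 (grid has 30 open cells total)

Answer: Reachable cells: 15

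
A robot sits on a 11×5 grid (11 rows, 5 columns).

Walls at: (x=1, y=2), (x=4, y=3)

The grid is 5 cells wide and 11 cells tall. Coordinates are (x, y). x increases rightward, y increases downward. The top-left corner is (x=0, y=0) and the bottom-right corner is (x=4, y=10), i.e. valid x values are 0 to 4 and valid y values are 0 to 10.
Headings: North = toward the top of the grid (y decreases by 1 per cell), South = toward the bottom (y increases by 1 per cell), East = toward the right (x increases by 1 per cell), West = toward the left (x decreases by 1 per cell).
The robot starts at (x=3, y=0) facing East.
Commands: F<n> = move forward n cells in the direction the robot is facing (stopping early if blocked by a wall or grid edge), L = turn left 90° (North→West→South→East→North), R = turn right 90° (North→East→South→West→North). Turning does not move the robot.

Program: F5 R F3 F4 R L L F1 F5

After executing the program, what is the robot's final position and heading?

Start: (x=3, y=0), facing East
  F5: move forward 1/5 (blocked), now at (x=4, y=0)
  R: turn right, now facing South
  F3: move forward 2/3 (blocked), now at (x=4, y=2)
  F4: move forward 0/4 (blocked), now at (x=4, y=2)
  R: turn right, now facing West
  L: turn left, now facing South
  L: turn left, now facing East
  F1: move forward 0/1 (blocked), now at (x=4, y=2)
  F5: move forward 0/5 (blocked), now at (x=4, y=2)
Final: (x=4, y=2), facing East

Answer: Final position: (x=4, y=2), facing East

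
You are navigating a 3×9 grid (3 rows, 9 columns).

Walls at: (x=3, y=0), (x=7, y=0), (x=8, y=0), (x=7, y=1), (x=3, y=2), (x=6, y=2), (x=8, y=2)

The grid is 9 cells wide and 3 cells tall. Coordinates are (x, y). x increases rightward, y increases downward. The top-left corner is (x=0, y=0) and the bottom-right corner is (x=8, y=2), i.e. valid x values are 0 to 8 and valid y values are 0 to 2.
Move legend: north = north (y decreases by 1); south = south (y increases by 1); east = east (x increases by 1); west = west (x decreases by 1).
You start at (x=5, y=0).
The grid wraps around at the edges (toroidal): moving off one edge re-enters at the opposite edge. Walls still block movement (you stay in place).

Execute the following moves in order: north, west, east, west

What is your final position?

Answer: Final position: (x=4, y=2)

Derivation:
Start: (x=5, y=0)
  north (north): (x=5, y=0) -> (x=5, y=2)
  west (west): (x=5, y=2) -> (x=4, y=2)
  east (east): (x=4, y=2) -> (x=5, y=2)
  west (west): (x=5, y=2) -> (x=4, y=2)
Final: (x=4, y=2)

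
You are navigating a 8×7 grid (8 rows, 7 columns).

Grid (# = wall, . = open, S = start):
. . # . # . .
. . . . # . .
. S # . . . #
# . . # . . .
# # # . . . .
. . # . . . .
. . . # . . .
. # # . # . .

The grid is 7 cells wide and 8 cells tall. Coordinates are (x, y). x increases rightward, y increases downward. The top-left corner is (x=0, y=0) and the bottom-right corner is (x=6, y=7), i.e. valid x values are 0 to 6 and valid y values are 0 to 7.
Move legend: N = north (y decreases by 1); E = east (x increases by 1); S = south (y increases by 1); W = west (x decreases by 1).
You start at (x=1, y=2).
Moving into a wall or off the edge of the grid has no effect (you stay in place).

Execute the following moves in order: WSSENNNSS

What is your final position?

Start: (x=1, y=2)
  W (west): (x=1, y=2) -> (x=0, y=2)
  S (south): blocked, stay at (x=0, y=2)
  S (south): blocked, stay at (x=0, y=2)
  E (east): (x=0, y=2) -> (x=1, y=2)
  N (north): (x=1, y=2) -> (x=1, y=1)
  N (north): (x=1, y=1) -> (x=1, y=0)
  N (north): blocked, stay at (x=1, y=0)
  S (south): (x=1, y=0) -> (x=1, y=1)
  S (south): (x=1, y=1) -> (x=1, y=2)
Final: (x=1, y=2)

Answer: Final position: (x=1, y=2)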